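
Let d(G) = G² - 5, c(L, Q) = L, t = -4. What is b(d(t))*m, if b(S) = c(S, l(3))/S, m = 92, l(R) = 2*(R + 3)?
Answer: 92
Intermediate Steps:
l(R) = 6 + 2*R (l(R) = 2*(3 + R) = 6 + 2*R)
d(G) = -5 + G²
b(S) = 1 (b(S) = S/S = 1)
b(d(t))*m = 1*92 = 92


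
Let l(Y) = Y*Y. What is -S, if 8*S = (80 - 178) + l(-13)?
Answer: -71/8 ≈ -8.8750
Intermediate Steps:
l(Y) = Y²
S = 71/8 (S = ((80 - 178) + (-13)²)/8 = (-98 + 169)/8 = (⅛)*71 = 71/8 ≈ 8.8750)
-S = -1*71/8 = -71/8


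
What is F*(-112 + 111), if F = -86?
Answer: 86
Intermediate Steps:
F*(-112 + 111) = -86*(-112 + 111) = -86*(-1) = 86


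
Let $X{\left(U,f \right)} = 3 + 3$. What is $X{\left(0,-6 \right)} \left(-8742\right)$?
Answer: $-52452$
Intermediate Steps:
$X{\left(U,f \right)} = 6$
$X{\left(0,-6 \right)} \left(-8742\right) = 6 \left(-8742\right) = -52452$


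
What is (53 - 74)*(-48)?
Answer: 1008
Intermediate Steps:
(53 - 74)*(-48) = -21*(-48) = 1008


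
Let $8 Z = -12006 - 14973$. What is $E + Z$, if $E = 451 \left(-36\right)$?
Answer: $- \frac{156867}{8} \approx -19608.0$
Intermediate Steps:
$E = -16236$
$Z = - \frac{26979}{8}$ ($Z = \frac{-12006 - 14973}{8} = \frac{1}{8} \left(-26979\right) = - \frac{26979}{8} \approx -3372.4$)
$E + Z = -16236 - \frac{26979}{8} = - \frac{156867}{8}$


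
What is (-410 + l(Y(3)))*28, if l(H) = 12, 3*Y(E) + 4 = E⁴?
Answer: -11144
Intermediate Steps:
Y(E) = -4/3 + E⁴/3
(-410 + l(Y(3)))*28 = (-410 + 12)*28 = -398*28 = -11144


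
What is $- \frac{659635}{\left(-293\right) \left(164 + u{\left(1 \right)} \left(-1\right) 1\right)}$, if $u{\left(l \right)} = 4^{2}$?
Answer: $\frac{659635}{43364} \approx 15.212$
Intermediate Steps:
$u{\left(l \right)} = 16$
$- \frac{659635}{\left(-293\right) \left(164 + u{\left(1 \right)} \left(-1\right) 1\right)} = - \frac{659635}{\left(-293\right) \left(164 + 16 \left(-1\right) 1\right)} = - \frac{659635}{\left(-293\right) \left(164 - 16\right)} = - \frac{659635}{\left(-293\right) 148} = - \frac{659635}{-43364} = \left(-659635\right) \left(- \frac{1}{43364}\right) = \frac{659635}{43364}$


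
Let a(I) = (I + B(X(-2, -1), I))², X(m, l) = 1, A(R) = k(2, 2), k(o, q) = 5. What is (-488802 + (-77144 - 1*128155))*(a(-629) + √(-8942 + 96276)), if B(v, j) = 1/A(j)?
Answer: -6861005142336/25 - 694101*√87334 ≈ -2.7465e+11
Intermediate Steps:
A(R) = 5
B(v, j) = ⅕ (B(v, j) = 1/5 = ⅕)
a(I) = (⅕ + I)² (a(I) = (I + ⅕)² = (⅕ + I)²)
(-488802 + (-77144 - 1*128155))*(a(-629) + √(-8942 + 96276)) = (-488802 + (-77144 - 1*128155))*((1 + 5*(-629))²/25 + √(-8942 + 96276)) = (-488802 + (-77144 - 128155))*((1 - 3145)²/25 + √87334) = (-488802 - 205299)*((1/25)*(-3144)² + √87334) = -694101*((1/25)*9884736 + √87334) = -694101*(9884736/25 + √87334) = -6861005142336/25 - 694101*√87334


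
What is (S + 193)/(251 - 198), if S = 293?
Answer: 486/53 ≈ 9.1698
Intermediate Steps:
(S + 193)/(251 - 198) = (293 + 193)/(251 - 198) = 486/53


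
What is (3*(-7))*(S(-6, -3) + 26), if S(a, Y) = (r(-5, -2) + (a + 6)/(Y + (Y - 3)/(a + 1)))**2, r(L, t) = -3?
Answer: -735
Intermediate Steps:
S(a, Y) = (-3 + (6 + a)/(Y + (-3 + Y)/(1 + a)))**2 (S(a, Y) = (-3 + (a + 6)/(Y + (Y - 3)/(a + 1)))**2 = (-3 + (6 + a)/(Y + (-3 + Y)/(1 + a)))**2)
(3*(-7))*(S(-6, -3) + 26) = (3*(-7))*((15 + (-6)**2 - 6*(-3) + 7*(-6) - 3*(-3)*(-6))**2/(-3 + 2*(-3) - 3*(-6))**2 + 26) = -21*((15 + 36 + 18 - 42 - 54)**2/(-3 - 6 + 18)**2 + 26) = -21*((-27)**2/9**2 + 26) = -21*((1/81)*729 + 26) = -21*(9 + 26) = -21*35 = -735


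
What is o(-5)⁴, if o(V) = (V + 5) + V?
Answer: 625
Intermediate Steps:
o(V) = 5 + 2*V (o(V) = (5 + V) + V = 5 + 2*V)
o(-5)⁴ = (5 + 2*(-5))⁴ = (5 - 10)⁴ = (-5)⁴ = 625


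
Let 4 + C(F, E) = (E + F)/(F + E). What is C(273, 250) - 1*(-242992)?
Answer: 242989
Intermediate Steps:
C(F, E) = -3 (C(F, E) = -4 + (E + F)/(F + E) = -4 + (E + F)/(E + F) = -4 + 1 = -3)
C(273, 250) - 1*(-242992) = -3 - 1*(-242992) = -3 + 242992 = 242989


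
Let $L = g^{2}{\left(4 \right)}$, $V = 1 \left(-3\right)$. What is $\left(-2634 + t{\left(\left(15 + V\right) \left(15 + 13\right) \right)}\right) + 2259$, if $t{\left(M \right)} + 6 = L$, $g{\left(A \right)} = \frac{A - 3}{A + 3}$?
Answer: $- \frac{18668}{49} \approx -380.98$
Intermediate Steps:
$g{\left(A \right)} = \frac{-3 + A}{3 + A}$
$V = -3$
$L = \frac{1}{49}$ ($L = \left(\frac{-3 + 4}{3 + 4}\right)^{2} = \left(\frac{1}{7} \cdot 1\right)^{2} = \left(\frac{1}{7}\right)^{2} = \frac{1}{49} \approx 0.020408$)
$t{\left(M \right)} = - \frac{293}{49}$ ($t{\left(M \right)} = -6 + \frac{1}{49} = - \frac{293}{49}$)
$\left(-2634 + t{\left(\left(15 + V\right) \left(15 + 13\right) \right)}\right) + 2259 = \left(-2634 - \frac{293}{49}\right) + 2259 = - \frac{129359}{49} + 2259 = - \frac{18668}{49}$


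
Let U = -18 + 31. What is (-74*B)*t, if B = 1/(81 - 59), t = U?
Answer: -481/11 ≈ -43.727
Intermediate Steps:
U = 13
t = 13
B = 1/22 ≈ 0.045455
(-74*B)*t = -74*1/22*13 = -37/11*13 = -481/11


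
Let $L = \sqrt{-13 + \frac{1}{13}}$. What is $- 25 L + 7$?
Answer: $7 - \frac{50 i \sqrt{546}}{13} \approx 7.0 - 89.872 i$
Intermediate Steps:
$L = \frac{2 i \sqrt{546}}{13}$ ($L = \sqrt{-13 + \frac{1}{13}} = \sqrt{- \frac{168}{13}} = \frac{2 i \sqrt{546}}{13} \approx 3.5949 i$)
$- 25 L + 7 = - 25 \frac{2 i \sqrt{546}}{13} + 7 = - \frac{50 i \sqrt{546}}{13} + 7 = 7 - \frac{50 i \sqrt{546}}{13}$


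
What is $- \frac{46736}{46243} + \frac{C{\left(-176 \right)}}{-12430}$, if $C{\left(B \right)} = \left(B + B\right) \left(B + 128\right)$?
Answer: $- \frac{61920464}{26127295} \approx -2.37$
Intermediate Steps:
$C{\left(B \right)} = 2 B \left(128 + B\right)$
$- \frac{46736}{46243} + \frac{C{\left(-176 \right)}}{-12430} = - \frac{46736}{46243} + \frac{2 \left(-176\right) \left(128 - 176\right)}{-12430} = \left(-46736\right) \frac{1}{46243} + 2 \left(-176\right) \left(-48\right) \left(- \frac{1}{12430}\right) = - \frac{46736}{46243} + 16896 \left(- \frac{1}{12430}\right) = - \frac{46736}{46243} - \frac{768}{565} = - \frac{61920464}{26127295}$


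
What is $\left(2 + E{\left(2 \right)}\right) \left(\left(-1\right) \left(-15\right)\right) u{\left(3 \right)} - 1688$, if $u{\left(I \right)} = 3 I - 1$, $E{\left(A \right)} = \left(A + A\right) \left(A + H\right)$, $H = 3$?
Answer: $952$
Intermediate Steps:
$E{\left(A \right)} = 2 A \left(3 + A\right)$ ($E{\left(A \right)} = \left(A + A\right) \left(A + 3\right) = 2 A \left(3 + A\right)$)
$u{\left(I \right)} = -1 + 3 I$
$\left(2 + E{\left(2 \right)}\right) \left(\left(-1\right) \left(-15\right)\right) u{\left(3 \right)} - 1688 = \left(2 + 2 \cdot 2 \left(3 + 2\right)\right) \left(\left(-1\right) \left(-15\right)\right) \left(-1 + 3 \cdot 3\right) - 1688 = \left(2 + 2 \cdot 2 \cdot 5\right) 15 \left(-1 + 9\right) - 1688 = \left(2 + 20\right) 15 \cdot 8 - 1688 = 22 \cdot 15 \cdot 8 - 1688 = 330 \cdot 8 - 1688 = 2640 - 1688 = 952$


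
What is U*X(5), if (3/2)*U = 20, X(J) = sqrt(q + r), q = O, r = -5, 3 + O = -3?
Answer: 40*I*sqrt(11)/3 ≈ 44.222*I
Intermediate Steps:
O = -6 (O = -3 - 3 = -6)
q = -6
X(J) = I*sqrt(11) (X(J) = sqrt(-6 - 5) = sqrt(-11) = I*sqrt(11))
U = 40/3 (U = (2/3)*20 = 40/3 ≈ 13.333)
U*X(5) = 40*(I*sqrt(11))/3 = 40*I*sqrt(11)/3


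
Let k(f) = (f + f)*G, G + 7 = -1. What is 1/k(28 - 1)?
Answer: -1/432 ≈ -0.0023148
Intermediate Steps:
G = -8 (G = -7 - 1 = -8)
k(f) = -16*f (k(f) = (f + f)*(-8) = (2*f)*(-8) = -16*f)
1/k(28 - 1) = 1/(-16*(28 - 1)) = 1/(-16*27) = 1/(-432) = -1/432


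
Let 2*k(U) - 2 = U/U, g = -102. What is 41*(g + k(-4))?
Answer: -8241/2 ≈ -4120.5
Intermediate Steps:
k(U) = 3/2 (k(U) = 1 + (U/U)/2 = 1 + (1/2)*1 = 1 + 1/2 = 3/2)
41*(g + k(-4)) = 41*(-102 + 3/2) = 41*(-201/2) = -8241/2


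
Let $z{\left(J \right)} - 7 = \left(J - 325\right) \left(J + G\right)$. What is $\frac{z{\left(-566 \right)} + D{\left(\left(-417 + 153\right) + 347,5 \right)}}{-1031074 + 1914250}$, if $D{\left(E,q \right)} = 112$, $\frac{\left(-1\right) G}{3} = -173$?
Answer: $\frac{10499}{220794} \approx 0.047551$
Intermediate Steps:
$G = 519$ ($G = \left(-3\right) \left(-173\right) = 519$)
$z{\left(J \right)} = 7 + \left(-325 + J\right) \left(519 + J\right)$ ($z{\left(J \right)} = 7 + \left(J - 325\right) \left(J + 519\right) = 7 + \left(-325 + J\right) \left(519 + J\right)$)
$\frac{z{\left(-566 \right)} + D{\left(\left(-417 + 153\right) + 347,5 \right)}}{-1031074 + 1914250} = \frac{\left(-168668 + \left(-566\right)^{2} + 194 \left(-566\right)\right) + 112}{-1031074 + 1914250} = \frac{\left(-168668 + 320356 - 109804\right) + 112}{883176} = \left(41884 + 112\right) \frac{1}{883176} = 41996 \cdot \frac{1}{883176} = \frac{10499}{220794}$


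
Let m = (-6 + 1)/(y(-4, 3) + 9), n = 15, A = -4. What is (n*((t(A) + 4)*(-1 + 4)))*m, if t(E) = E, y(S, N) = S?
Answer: 0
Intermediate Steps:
m = -1 (m = (-6 + 1)/(-4 + 9) = -5/5 = -5*⅕ = -1)
(n*((t(A) + 4)*(-1 + 4)))*m = (15*((-4 + 4)*(-1 + 4)))*(-1) = (15*(0*3))*(-1) = (15*0)*(-1) = 0*(-1) = 0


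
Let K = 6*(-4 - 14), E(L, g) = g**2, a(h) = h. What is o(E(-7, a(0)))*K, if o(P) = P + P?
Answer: 0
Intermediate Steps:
o(P) = 2*P
K = -108 (K = 6*(-18) = -108)
o(E(-7, a(0)))*K = (2*0**2)*(-108) = (2*0)*(-108) = 0*(-108) = 0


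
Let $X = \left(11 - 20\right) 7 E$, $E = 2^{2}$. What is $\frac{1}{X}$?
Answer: $- \frac{1}{252} \approx -0.0039683$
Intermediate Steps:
$E = 4$
$X = -252$ ($X = \left(11 - 20\right) 7 \cdot 4 = \left(-9\right) 7 \cdot 4 = \left(-63\right) 4 = -252$)
$\frac{1}{X} = \frac{1}{-252} = - \frac{1}{252}$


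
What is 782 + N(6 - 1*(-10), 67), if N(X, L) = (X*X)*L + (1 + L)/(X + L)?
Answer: 1488590/83 ≈ 17935.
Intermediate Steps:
N(X, L) = L*X**2 + (1 + L)/(L + X) (N(X, L) = X**2*L + (1 + L)/(L + X) = L*X**2 + (1 + L)/(L + X))
782 + N(6 - 1*(-10), 67) = 782 + (1 + 67 + 67*(6 - 1*(-10))**3 + 67**2*(6 - 1*(-10))**2)/(67 + (6 - 1*(-10))) = 782 + (1 + 67 + 67*(6 + 10)**3 + 4489*(6 + 10)**2)/(67 + (6 + 10)) = 782 + (1 + 67 + 67*16**3 + 4489*16**2)/(67 + 16) = 782 + (1 + 67 + 67*4096 + 4489*256)/83 = 782 + (1 + 67 + 274432 + 1149184)/83 = 782 + (1/83)*1423684 = 782 + 1423684/83 = 1488590/83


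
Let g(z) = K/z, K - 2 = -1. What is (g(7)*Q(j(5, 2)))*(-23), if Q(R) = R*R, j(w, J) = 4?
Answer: -368/7 ≈ -52.571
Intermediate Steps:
K = 1 (K = 2 - 1 = 1)
g(z) = 1/z
Q(R) = R²
(g(7)*Q(j(5, 2)))*(-23) = (4²/7)*(-23) = ((⅐)*16)*(-23) = (16/7)*(-23) = -368/7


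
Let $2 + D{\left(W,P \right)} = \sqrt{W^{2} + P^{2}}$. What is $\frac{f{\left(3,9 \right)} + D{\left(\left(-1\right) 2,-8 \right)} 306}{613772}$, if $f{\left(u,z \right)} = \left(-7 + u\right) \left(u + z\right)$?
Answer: $- \frac{165}{153443} + \frac{153 \sqrt{17}}{153443} \approx 0.0030359$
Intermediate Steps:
$D{\left(W,P \right)} = -2 + \sqrt{P^{2} + W^{2}}$ ($D{\left(W,P \right)} = -2 + \sqrt{W^{2} + P^{2}} = -2 + \sqrt{P^{2} + W^{2}}$)
$\frac{f{\left(3,9 \right)} + D{\left(\left(-1\right) 2,-8 \right)} 306}{613772} = \frac{\left(3^{2} - 21 - 63 + 3 \cdot 9\right) + \left(-2 + \sqrt{\left(-8\right)^{2} + \left(\left(-1\right) 2\right)^{2}}\right) 306}{613772} = \left(\left(9 - 21 - 63 + 27\right) + \left(-2 + \sqrt{64 + \left(-2\right)^{2}}\right) 306\right) \frac{1}{613772} = \left(-48 + \left(-2 + \sqrt{64 + 4}\right) 306\right) \frac{1}{613772} = \left(-48 + \left(-2 + \sqrt{68}\right) 306\right) \frac{1}{613772} = \left(-48 + \left(-2 + 2 \sqrt{17}\right) 306\right) \frac{1}{613772} = \left(-48 - \left(612 - 612 \sqrt{17}\right)\right) \frac{1}{613772} = \left(-660 + 612 \sqrt{17}\right) \frac{1}{613772} = - \frac{165}{153443} + \frac{153 \sqrt{17}}{153443}$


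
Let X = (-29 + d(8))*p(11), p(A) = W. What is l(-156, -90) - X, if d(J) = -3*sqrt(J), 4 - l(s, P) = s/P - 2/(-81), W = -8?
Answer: -93052/405 - 48*sqrt(2) ≈ -297.64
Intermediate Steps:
l(s, P) = 322/81 - s/P (l(s, P) = 4 - (s/P - 2/(-81)) = 4 - (s/P - 2*(-1/81)) = 4 - (s/P + 2/81) = 4 - (2/81 + s/P) = 4 + (-2/81 - s/P) = 322/81 - s/P)
p(A) = -8
X = 232 + 48*sqrt(2) (X = (-29 - 6*sqrt(2))*(-8) = 232 + 48*sqrt(2) ≈ 299.88)
l(-156, -90) - X = (322/81 - 1*(-156)/(-90)) - (232 + 48*sqrt(2)) = (322/81 - 1*(-156)*(-1/90)) + (-232 - 48*sqrt(2)) = (322/81 - 26/15) + (-232 - 48*sqrt(2)) = 908/405 + (-232 - 48*sqrt(2)) = -93052/405 - 48*sqrt(2)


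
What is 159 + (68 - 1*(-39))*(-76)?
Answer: -7973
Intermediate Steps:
159 + (68 - 1*(-39))*(-76) = 159 + (68 + 39)*(-76) = 159 + 107*(-76) = 159 - 8132 = -7973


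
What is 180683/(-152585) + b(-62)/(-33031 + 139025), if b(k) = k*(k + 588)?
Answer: -12063707961/8086547245 ≈ -1.4918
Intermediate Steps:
b(k) = k*(588 + k)
180683/(-152585) + b(-62)/(-33031 + 139025) = 180683/(-152585) + (-62*(588 - 62))/(-33031 + 139025) = 180683*(-1/152585) - 62*526/105994 = -180683/152585 - 32612*1/105994 = -180683/152585 - 16306/52997 = -12063707961/8086547245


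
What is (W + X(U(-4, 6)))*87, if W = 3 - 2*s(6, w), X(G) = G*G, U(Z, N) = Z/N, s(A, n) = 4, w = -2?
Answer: -1189/3 ≈ -396.33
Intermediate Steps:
X(G) = G²
W = -5 (W = 3 - 2*4 = 3 - 8 = -5)
(W + X(U(-4, 6)))*87 = (-5 + (-4/6)²)*87 = (-5 + (-4*⅙)²)*87 = (-5 + (-⅔)²)*87 = (-5 + 4/9)*87 = -41/9*87 = -1189/3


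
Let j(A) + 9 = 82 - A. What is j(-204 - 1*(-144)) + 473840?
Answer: 473973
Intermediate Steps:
j(A) = 73 - A (j(A) = -9 + (82 - A) = 73 - A)
j(-204 - 1*(-144)) + 473840 = (73 - (-204 - 1*(-144))) + 473840 = (73 - (-204 + 144)) + 473840 = (73 - 1*(-60)) + 473840 = (73 + 60) + 473840 = 133 + 473840 = 473973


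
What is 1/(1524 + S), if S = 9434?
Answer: 1/10958 ≈ 9.1258e-5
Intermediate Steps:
1/(1524 + S) = 1/(1524 + 9434) = 1/10958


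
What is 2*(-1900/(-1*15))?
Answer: 760/3 ≈ 253.33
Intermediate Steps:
2*(-1900/(-1*15)) = 2*(-1900/(-15)) = 2*(-1/15*(-1900)) = 2*(380/3) = 760/3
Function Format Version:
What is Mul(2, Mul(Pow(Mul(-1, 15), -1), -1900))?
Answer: Rational(760, 3) ≈ 253.33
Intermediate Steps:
Mul(2, Mul(Pow(Mul(-1, 15), -1), -1900)) = Mul(2, Mul(Pow(-15, -1), -1900)) = Mul(2, Mul(Rational(-1, 15), -1900)) = Mul(2, Rational(380, 3)) = Rational(760, 3)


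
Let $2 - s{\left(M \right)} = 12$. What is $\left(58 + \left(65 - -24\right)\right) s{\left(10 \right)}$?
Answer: $-1470$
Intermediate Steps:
$s{\left(M \right)} = -10$ ($s{\left(M \right)} = 2 - 12 = -10$)
$\left(58 + \left(65 - -24\right)\right) s{\left(10 \right)} = \left(58 + \left(65 - -24\right)\right) \left(-10\right) = \left(58 + \left(65 + 24\right)\right) \left(-10\right) = \left(58 + 89\right) \left(-10\right) = 147 \left(-10\right) = -1470$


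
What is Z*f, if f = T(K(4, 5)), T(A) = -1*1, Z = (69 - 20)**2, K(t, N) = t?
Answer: -2401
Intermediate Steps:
Z = 2401 (Z = 49**2 = 2401)
T(A) = -1
f = -1
Z*f = 2401*(-1) = -2401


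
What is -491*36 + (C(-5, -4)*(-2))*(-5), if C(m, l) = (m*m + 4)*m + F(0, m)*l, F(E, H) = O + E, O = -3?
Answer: -19006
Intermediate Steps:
F(E, H) = -3 + E
C(m, l) = -3*l + m*(4 + m**2) (C(m, l) = (m*m + 4)*m + (-3 + 0)*l = (m**2 + 4)*m - 3*l = (4 + m**2)*m - 3*l = m*(4 + m**2) - 3*l = -3*l + m*(4 + m**2))
-491*36 + (C(-5, -4)*(-2))*(-5) = -491*36 + (((-5)**3 - 3*(-4) + 4*(-5))*(-2))*(-5) = -17676 + ((-125 + 12 - 20)*(-2))*(-5) = -17676 - 133*(-2)*(-5) = -17676 + 266*(-5) = -17676 - 1330 = -19006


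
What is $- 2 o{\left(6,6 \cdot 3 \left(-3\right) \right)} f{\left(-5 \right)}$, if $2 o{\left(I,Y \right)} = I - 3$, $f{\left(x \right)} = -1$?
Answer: $3$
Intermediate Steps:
$o{\left(I,Y \right)} = - \frac{3}{2} + \frac{I}{2}$ ($o{\left(I,Y \right)} = \frac{I - 3}{2} = \frac{-3 + I}{2} = - \frac{3}{2} + \frac{I}{2}$)
$- 2 o{\left(6,6 \cdot 3 \left(-3\right) \right)} f{\left(-5 \right)} = - 2 \left(- \frac{3}{2} + \frac{1}{2} \cdot 6\right) \left(-1\right) = - 2 \left(- \frac{3}{2} + 3\right) \left(-1\right) = \left(-2\right) \frac{3}{2} \left(-1\right) = \left(-3\right) \left(-1\right) = 3$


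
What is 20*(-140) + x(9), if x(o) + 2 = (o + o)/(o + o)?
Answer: -2801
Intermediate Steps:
x(o) = -1 (x(o) = -2 + (o + o)/(o + o) = -2 + (2*o)/((2*o)) = -2 + (2*o)*(1/(2*o)) = -2 + 1 = -1)
20*(-140) + x(9) = 20*(-140) - 1 = -2800 - 1 = -2801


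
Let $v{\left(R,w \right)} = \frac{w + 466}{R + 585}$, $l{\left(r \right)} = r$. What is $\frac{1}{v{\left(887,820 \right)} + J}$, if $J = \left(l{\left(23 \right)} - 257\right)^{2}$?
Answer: $\frac{736}{40301059} \approx 1.8263 \cdot 10^{-5}$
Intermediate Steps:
$v{\left(R,w \right)} = \frac{466 + w}{585 + R}$
$J = 54756$ ($J = \left(23 - 257\right)^{2} = \left(-234\right)^{2} = 54756$)
$\frac{1}{v{\left(887,820 \right)} + J} = \frac{1}{\frac{466 + 820}{585 + 887} + 54756} = \frac{1}{\frac{1}{1472} \cdot 1286 + 54756} = \frac{1}{\frac{643}{736} + 54756} = \frac{1}{\frac{40301059}{736}} = \frac{736}{40301059}$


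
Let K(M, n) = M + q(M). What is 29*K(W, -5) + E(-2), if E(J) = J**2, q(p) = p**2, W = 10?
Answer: 3194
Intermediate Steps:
K(M, n) = M + M**2
29*K(W, -5) + E(-2) = 29*(10*(1 + 10)) + (-2)**2 = 29*(10*11) + 4 = 29*110 + 4 = 3190 + 4 = 3194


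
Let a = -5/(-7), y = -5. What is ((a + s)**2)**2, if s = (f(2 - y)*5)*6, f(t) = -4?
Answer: 486122700625/2401 ≈ 2.0247e+8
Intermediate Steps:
a = 5/7 (a = -5*(-1/7) = 5/7 ≈ 0.71429)
s = -120 (s = -4*5*6 = -20*6 = -120)
((a + s)**2)**2 = ((5/7 - 120)**2)**2 = ((-835/7)**2)**2 = (697225/49)**2 = 486122700625/2401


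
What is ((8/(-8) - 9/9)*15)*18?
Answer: -540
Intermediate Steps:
((8/(-8) - 9/9)*15)*18 = ((8*(-1/8) - 9*1/9)*15)*18 = ((-1 - 1)*15)*18 = -2*15*18 = -30*18 = -540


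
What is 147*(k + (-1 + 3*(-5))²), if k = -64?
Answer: 28224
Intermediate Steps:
147*(k + (-1 + 3*(-5))²) = 147*(-64 + (-1 + 3*(-5))²) = 147*(-64 + (-1 - 15)²) = 147*(-64 + (-16)²) = 147*(-64 + 256) = 147*192 = 28224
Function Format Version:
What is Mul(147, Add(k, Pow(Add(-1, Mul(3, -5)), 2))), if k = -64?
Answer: 28224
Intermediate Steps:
Mul(147, Add(k, Pow(Add(-1, Mul(3, -5)), 2))) = Mul(147, Add(-64, Pow(Add(-1, Mul(3, -5)), 2))) = Mul(147, Add(-64, Pow(Add(-1, -15), 2))) = Mul(147, Add(-64, Pow(-16, 2))) = Mul(147, Add(-64, 256)) = Mul(147, 192) = 28224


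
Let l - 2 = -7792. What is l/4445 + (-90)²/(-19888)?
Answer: -9546601/4420108 ≈ -2.1598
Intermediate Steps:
l = -7790 (l = 2 - 7792 = -7790)
l/4445 + (-90)²/(-19888) = -7790/4445 + (-90)²/(-19888) = -7790*1/4445 + 8100*(-1/19888) = -1558/889 - 2025/4972 = -9546601/4420108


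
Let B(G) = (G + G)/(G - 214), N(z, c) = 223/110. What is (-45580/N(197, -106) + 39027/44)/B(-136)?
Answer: -37083231325/1334432 ≈ -27790.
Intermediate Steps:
N(z, c) = 223/110 (N(z, c) = 223*(1/110) = 223/110)
B(G) = 2*G/(-214 + G) (B(G) = (2*G)/(-214 + G) = 2*G/(-214 + G))
(-45580/N(197, -106) + 39027/44)/B(-136) = (-45580/223/110 + 39027/44)/((2*(-136)/(-214 - 136))) = (-45580*110/223 + 39027*(1/44))/((2*(-136)/(-350))) = (-5013800/223 + 39027/44)/((2*(-136)*(-1/350))) = -211904179/(9812*136/175) = -211904179/9812*175/136 = -37083231325/1334432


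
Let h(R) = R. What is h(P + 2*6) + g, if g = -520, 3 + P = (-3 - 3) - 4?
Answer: -521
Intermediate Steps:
P = -13 (P = -3 + ((-3 - 3) - 4) = -3 + (-6 - 4) = -3 - 10 = -13)
h(P + 2*6) + g = (-13 + 2*6) - 520 = (-13 + 12) - 520 = -1 - 520 = -521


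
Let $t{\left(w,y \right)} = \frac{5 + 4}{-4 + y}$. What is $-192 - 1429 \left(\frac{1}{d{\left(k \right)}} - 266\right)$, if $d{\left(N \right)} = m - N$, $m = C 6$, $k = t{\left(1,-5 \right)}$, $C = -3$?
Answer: $\frac{6460103}{17} \approx 3.8001 \cdot 10^{5}$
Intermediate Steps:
$t{\left(w,y \right)} = \frac{9}{-4 + y}$
$k = -1$ ($k = \frac{9}{-4 - 5} = \frac{9}{-9} = 9 \left(- \frac{1}{9}\right) = -1$)
$m = -18$ ($m = \left(-3\right) 6 = -18$)
$d{\left(N \right)} = -18 - N$
$-192 - 1429 \left(\frac{1}{d{\left(k \right)}} - 266\right) = -192 - 1429 \left(\frac{1}{-18 - -1} - 266\right) = -192 - 1429 \left(\frac{1}{-18 + 1} - 266\right) = -192 - 1429 \left(\frac{1}{-17} - 266\right) = -192 - 1429 \left(- \frac{1}{17} - 266\right) = -192 - - \frac{6463367}{17} = -192 + \frac{6463367}{17} = \frac{6460103}{17}$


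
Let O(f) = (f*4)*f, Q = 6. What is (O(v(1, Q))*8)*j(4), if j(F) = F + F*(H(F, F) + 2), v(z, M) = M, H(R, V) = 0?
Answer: 13824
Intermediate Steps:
O(f) = 4*f² (O(f) = (4*f)*f = 4*f²)
j(F) = 3*F (j(F) = F + F*(0 + 2) = F + F*2 = F + 2*F = 3*F)
(O(v(1, Q))*8)*j(4) = ((4*6²)*8)*(3*4) = ((4*36)*8)*12 = (144*8)*12 = 1152*12 = 13824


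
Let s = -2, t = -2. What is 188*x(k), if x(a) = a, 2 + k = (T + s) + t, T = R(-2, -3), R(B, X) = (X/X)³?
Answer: -940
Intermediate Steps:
R(B, X) = 1 (R(B, X) = 1³ = 1)
T = 1
k = -5 (k = -2 + ((1 - 2) - 2) = -2 + (-1 - 2) = -2 - 3 = -5)
188*x(k) = 188*(-5) = -940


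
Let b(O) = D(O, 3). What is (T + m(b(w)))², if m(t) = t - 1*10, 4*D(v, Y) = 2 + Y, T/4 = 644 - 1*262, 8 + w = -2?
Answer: 36929929/16 ≈ 2.3081e+6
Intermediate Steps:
w = -10 (w = -8 - 2 = -10)
T = 1528 (T = 4*(644 - 1*262) = 4*(644 - 262) = 4*382 = 1528)
D(v, Y) = ½ + Y/4 (D(v, Y) = (2 + Y)/4 = ½ + Y/4)
b(O) = 5/4 (b(O) = ½ + (¼)*3 = ½ + ¾ = 5/4)
m(t) = -10 + t (m(t) = t - 10 = -10 + t)
(T + m(b(w)))² = (1528 + (-10 + 5/4))² = (1528 - 35/4)² = (6077/4)² = 36929929/16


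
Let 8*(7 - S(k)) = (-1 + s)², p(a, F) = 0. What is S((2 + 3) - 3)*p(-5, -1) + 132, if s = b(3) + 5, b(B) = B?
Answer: 132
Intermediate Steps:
s = 8 (s = 3 + 5 = 8)
S(k) = 7/8 (S(k) = 7 - (-1 + 8)²/8 = 7 - ⅛*7² = 7 - ⅛*49 = 7 - 49/8 = 7/8)
S((2 + 3) - 3)*p(-5, -1) + 132 = (7/8)*0 + 132 = 0 + 132 = 132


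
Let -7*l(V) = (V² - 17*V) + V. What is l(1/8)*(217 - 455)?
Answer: -2159/32 ≈ -67.469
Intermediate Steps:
l(V) = -V²/7 + 16*V/7 (l(V) = -((V² - 17*V) + V)/7 = -(V² - 16*V)/7 = -V²/7 + 16*V/7)
l(1/8)*(217 - 455) = ((⅐)*(16 - 1/8)/8)*(217 - 455) = ((⅐)*(⅛)*(16 - 1*⅛))*(-238) = ((⅐)*(⅛)*(16 - ⅛))*(-238) = ((⅐)*(⅛)*(127/8))*(-238) = (127/448)*(-238) = -2159/32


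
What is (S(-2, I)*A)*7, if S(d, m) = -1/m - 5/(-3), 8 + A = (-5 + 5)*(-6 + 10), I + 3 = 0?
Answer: -112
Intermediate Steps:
I = -3 (I = -3 + 0 = -3)
A = -8 (A = -8 + (-5 + 5)*(-6 + 10) = -8 + 0*4 = -8 + 0 = -8)
S(d, m) = 5/3 - 1/m (S(d, m) = -1/m - 5*(-⅓) = -1/m + 5/3 = 5/3 - 1/m)
(S(-2, I)*A)*7 = ((5/3 - 1/(-3))*(-8))*7 = ((5/3 - 1*(-⅓))*(-8))*7 = ((5/3 + ⅓)*(-8))*7 = (2*(-8))*7 = -16*7 = -112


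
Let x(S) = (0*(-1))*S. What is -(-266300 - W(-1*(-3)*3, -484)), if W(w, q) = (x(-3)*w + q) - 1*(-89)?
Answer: 265905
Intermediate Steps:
x(S) = 0 (x(S) = 0*S = 0)
W(w, q) = 89 + q (W(w, q) = (0*w + q) - 1*(-89) = (0 + q) + 89 = q + 89 = 89 + q)
-(-266300 - W(-1*(-3)*3, -484)) = -(-266300 - (89 - 484)) = -(-266300 - 1*(-395)) = -(-266300 + 395) = -1*(-265905) = 265905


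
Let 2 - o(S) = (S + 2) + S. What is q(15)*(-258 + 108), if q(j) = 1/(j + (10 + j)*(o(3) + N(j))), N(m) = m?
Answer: -5/8 ≈ -0.62500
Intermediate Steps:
o(S) = -2*S (o(S) = 2 - ((S + 2) + S) = 2 - ((2 + S) + S) = 2 - (2 + 2*S) = 2 + (-2 - 2*S) = -2*S)
q(j) = 1/(j + (-6 + j)*(10 + j)) (q(j) = 1/(j + (10 + j)*(-2*3 + j)) = 1/(j + (10 + j)*(-6 + j)) = 1/(j + (-6 + j)*(10 + j)))
q(15)*(-258 + 108) = (-258 + 108)/(-60 + 15² + 5*15) = -150/(-60 + 225 + 75) = -150/240 = (1/240)*(-150) = -5/8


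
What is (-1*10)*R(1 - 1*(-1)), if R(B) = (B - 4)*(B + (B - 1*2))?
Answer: 40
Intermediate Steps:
R(B) = (-4 + B)*(-2 + 2*B) (R(B) = (-4 + B)*(B + (B - 2)) = (-4 + B)*(B + (-2 + B)) = (-4 + B)*(-2 + 2*B))
(-1*10)*R(1 - 1*(-1)) = (-1*10)*(8 - 10*(1 - 1*(-1)) + 2*(1 - 1*(-1))²) = -10*(8 - 10*(1 + 1) + 2*(1 + 1)²) = -10*(8 - 10*2 + 2*2²) = -10*(8 - 20 + 2*4) = -10*(8 - 20 + 8) = -10*(-4) = 40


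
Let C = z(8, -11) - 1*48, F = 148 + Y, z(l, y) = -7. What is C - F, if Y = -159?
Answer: -44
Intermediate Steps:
F = -11 (F = 148 - 159 = -11)
C = -55 (C = -7 - 1*48 = -7 - 48 = -55)
C - F = -55 - 1*(-11) = -55 + 11 = -44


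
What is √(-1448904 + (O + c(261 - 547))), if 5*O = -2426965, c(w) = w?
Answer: I*√1934583 ≈ 1390.9*I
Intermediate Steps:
O = -485393 (O = (⅕)*(-2426965) = -485393)
√(-1448904 + (O + c(261 - 547))) = √(-1448904 + (-485393 + (261 - 547))) = √(-1448904 + (-485393 - 286)) = √(-1448904 - 485679) = √(-1934583) = I*√1934583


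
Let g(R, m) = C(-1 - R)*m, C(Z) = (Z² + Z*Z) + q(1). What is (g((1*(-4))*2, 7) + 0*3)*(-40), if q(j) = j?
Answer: -27720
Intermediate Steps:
C(Z) = 1 + 2*Z² (C(Z) = (Z² + Z*Z) + 1 = (Z² + Z²) + 1 = 2*Z² + 1 = 1 + 2*Z²)
g(R, m) = m*(1 + 2*(-1 - R)²) (g(R, m) = (1 + 2*(-1 - R)²)*m = m*(1 + 2*(-1 - R)²))
(g((1*(-4))*2, 7) + 0*3)*(-40) = (7*(1 + 2*(1 + (1*(-4))*2)²) + 0*3)*(-40) = (7*(1 + 2*(1 - 4*2)²) + 0)*(-40) = (7*(1 + 2*(1 - 8)²) + 0)*(-40) = (7*(1 + 2*(-7)²) + 0)*(-40) = (7*(1 + 2*49) + 0)*(-40) = (7*(1 + 98) + 0)*(-40) = (7*99 + 0)*(-40) = (693 + 0)*(-40) = 693*(-40) = -27720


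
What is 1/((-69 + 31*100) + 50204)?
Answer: 1/53235 ≈ 1.8785e-5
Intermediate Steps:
1/((-69 + 31*100) + 50204) = 1/((-69 + 3100) + 50204) = 1/(3031 + 50204) = 1/53235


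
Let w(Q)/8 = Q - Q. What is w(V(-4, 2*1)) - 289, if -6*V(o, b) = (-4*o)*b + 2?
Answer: -289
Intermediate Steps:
V(o, b) = -1/3 + 2*b*o/3 (V(o, b) = -((-4*o)*b + 2)/6 = -(-4*b*o + 2)/6 = -(2 - 4*b*o)/6 = -1/3 + 2*b*o/3)
w(Q) = 0 (w(Q) = 8*(Q - Q) = 8*0 = 0)
w(V(-4, 2*1)) - 289 = 0 - 289 = -289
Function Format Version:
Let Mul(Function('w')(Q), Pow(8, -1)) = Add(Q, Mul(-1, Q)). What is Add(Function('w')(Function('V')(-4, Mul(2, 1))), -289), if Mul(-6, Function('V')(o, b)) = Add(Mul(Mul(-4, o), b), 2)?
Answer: -289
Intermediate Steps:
Function('V')(o, b) = Add(Rational(-1, 3), Mul(Rational(2, 3), b, o)) (Function('V')(o, b) = Mul(Rational(-1, 6), Add(Mul(Mul(-4, o), b), 2)) = Mul(Rational(-1, 6), Add(Mul(-4, b, o), 2)) = Mul(Rational(-1, 6), Add(2, Mul(-4, b, o))) = Add(Rational(-1, 3), Mul(Rational(2, 3), b, o)))
Function('w')(Q) = 0 (Function('w')(Q) = Mul(8, Add(Q, Mul(-1, Q))) = Mul(8, 0) = 0)
Add(Function('w')(Function('V')(-4, Mul(2, 1))), -289) = Add(0, -289) = -289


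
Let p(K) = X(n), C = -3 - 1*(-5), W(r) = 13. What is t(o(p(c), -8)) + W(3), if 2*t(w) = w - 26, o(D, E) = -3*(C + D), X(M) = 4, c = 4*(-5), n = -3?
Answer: -9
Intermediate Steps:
C = 2 (C = -3 + 5 = 2)
c = -20
p(K) = 4
o(D, E) = -6 - 3*D (o(D, E) = -3*(2 + D) = -6 - 3*D)
t(w) = -13 + w/2 (t(w) = (w - 26)/2 = (-26 + w)/2 = -13 + w/2)
t(o(p(c), -8)) + W(3) = (-13 + (-6 - 3*4)/2) + 13 = (-13 + (-6 - 12)/2) + 13 = (-13 + (½)*(-18)) + 13 = (-13 - 9) + 13 = -22 + 13 = -9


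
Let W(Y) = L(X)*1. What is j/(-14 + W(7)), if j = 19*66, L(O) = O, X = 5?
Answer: -418/3 ≈ -139.33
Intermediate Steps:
j = 1254
W(Y) = 5 (W(Y) = 5*1 = 5)
j/(-14 + W(7)) = 1254/(-14 + 5) = 1254/(-9) = 1254*(-⅑) = -418/3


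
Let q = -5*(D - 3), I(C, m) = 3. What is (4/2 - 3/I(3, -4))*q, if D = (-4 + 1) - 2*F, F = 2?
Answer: 50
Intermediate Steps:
D = -7 (D = (-4 + 1) - 2*2 = -3 - 4 = -7)
q = 50 (q = -5*(-7 - 3) = -5*(-10) = 50)
(4/2 - 3/I(3, -4))*q = (4/2 - 3/3)*50 = (4*(½) - 3*⅓)*50 = (2 - 1)*50 = 1*50 = 50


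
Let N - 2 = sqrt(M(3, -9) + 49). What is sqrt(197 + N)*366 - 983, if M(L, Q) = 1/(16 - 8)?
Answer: -983 + 183*sqrt(796 + sqrt(786)) ≈ 4270.2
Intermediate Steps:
M(L, Q) = 1/8
N = 2 + sqrt(786)/4 (N = 2 + sqrt(1/8 + 49) = 2 + sqrt(393/8) = 2 + sqrt(786)/4 ≈ 9.0089)
sqrt(197 + N)*366 - 983 = sqrt(197 + (2 + sqrt(786)/4))*366 - 983 = sqrt(199 + sqrt(786)/4)*366 - 983 = 366*sqrt(199 + sqrt(786)/4) - 983 = -983 + 366*sqrt(199 + sqrt(786)/4)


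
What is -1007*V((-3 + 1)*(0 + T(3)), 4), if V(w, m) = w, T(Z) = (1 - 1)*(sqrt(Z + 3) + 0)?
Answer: 0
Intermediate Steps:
T(Z) = 0 (T(Z) = 0*(sqrt(3 + Z) + 0) = 0*sqrt(3 + Z) = 0)
-1007*V((-3 + 1)*(0 + T(3)), 4) = -1007*(-3 + 1)*(0 + 0) = -(-2014)*0 = -1007*0 = 0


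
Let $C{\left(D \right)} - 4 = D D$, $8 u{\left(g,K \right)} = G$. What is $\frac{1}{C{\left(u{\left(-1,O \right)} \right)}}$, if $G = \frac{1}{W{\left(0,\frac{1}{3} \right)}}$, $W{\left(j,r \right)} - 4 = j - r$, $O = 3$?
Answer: $\frac{7744}{30985} \approx 0.24993$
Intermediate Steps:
$W{\left(j,r \right)} = 4 + j - r$ ($W{\left(j,r \right)} = 4 + \left(j - r\right) = 4 + j - r$)
$G = \frac{3}{11}$ ($G = \frac{1}{4 + 0 - \frac{1}{3}} = \frac{1}{\frac{11}{3}} = \frac{3}{11} \approx 0.27273$)
$u{\left(g,K \right)} = \frac{3}{88}$ ($u{\left(g,K \right)} = \frac{1}{8} \cdot \frac{3}{11} = \frac{3}{88}$)
$C{\left(D \right)} = 4 + D^{2}$ ($C{\left(D \right)} = 4 + D D = 4 + D^{2}$)
$\frac{1}{C{\left(u{\left(-1,O \right)} \right)}} = \frac{1}{4 + \left(\frac{3}{88}\right)^{2}} = \frac{1}{4 + \frac{9}{7744}} = \frac{1}{\frac{30985}{7744}} = \frac{7744}{30985}$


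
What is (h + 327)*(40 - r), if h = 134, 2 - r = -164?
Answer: -58086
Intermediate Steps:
r = 166 (r = 2 - 1*(-164) = 2 + 164 = 166)
(h + 327)*(40 - r) = (134 + 327)*(40 - 1*166) = 461*(40 - 166) = 461*(-126) = -58086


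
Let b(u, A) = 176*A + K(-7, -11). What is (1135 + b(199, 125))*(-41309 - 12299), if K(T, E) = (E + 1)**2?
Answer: -1245581880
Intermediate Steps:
K(T, E) = (1 + E)**2
b(u, A) = 100 + 176*A (b(u, A) = 176*A + (1 - 11)**2 = 176*A + (-10)**2 = 176*A + 100 = 100 + 176*A)
(1135 + b(199, 125))*(-41309 - 12299) = (1135 + (100 + 176*125))*(-41309 - 12299) = (1135 + (100 + 22000))*(-53608) = (1135 + 22100)*(-53608) = 23235*(-53608) = -1245581880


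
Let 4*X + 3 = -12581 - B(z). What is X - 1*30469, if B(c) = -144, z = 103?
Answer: -33579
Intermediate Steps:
X = -3110 (X = -3/4 + (-12581 - 1*(-144))/4 = -3/4 + (-12581 + 144)/4 = -3/4 + (1/4)*(-12437) = -3/4 - 12437/4 = -3110)
X - 1*30469 = -3110 - 1*30469 = -3110 - 30469 = -33579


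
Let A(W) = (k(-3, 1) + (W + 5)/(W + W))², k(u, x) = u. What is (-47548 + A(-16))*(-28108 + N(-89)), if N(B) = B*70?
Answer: 835820004663/512 ≈ 1.6325e+9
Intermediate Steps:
N(B) = 70*B
A(W) = (-3 + (5 + W)/(2*W))² (A(W) = (-3 + (W + 5)/(W + W))² = (-3 + (5 + W)/((2*W)))² = (-3 + (5 + W)*(1/(2*W)))² = (-3 + (5 + W)/(2*W))²)
(-47548 + A(-16))*(-28108 + N(-89)) = (-47548 + (25/4)*(1 - 1*(-16))²/(-16)²)*(-28108 + 70*(-89)) = (-47548 + (25/4)*(1/256)*(1 + 16)²)*(-28108 - 6230) = (-47548 + (25/4)*(1/256)*17²)*(-34338) = (-47548 + (25/4)*(1/256)*289)*(-34338) = (-47548 + 7225/1024)*(-34338) = -48681927/1024*(-34338) = 835820004663/512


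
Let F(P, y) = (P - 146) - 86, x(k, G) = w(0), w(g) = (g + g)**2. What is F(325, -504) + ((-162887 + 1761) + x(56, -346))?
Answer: -161033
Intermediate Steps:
w(g) = 4*g**2 (w(g) = (2*g)**2 = 4*g**2)
x(k, G) = 0 (x(k, G) = 4*0**2 = 4*0 = 0)
F(P, y) = -232 + P (F(P, y) = (-146 + P) - 86 = -232 + P)
F(325, -504) + ((-162887 + 1761) + x(56, -346)) = (-232 + 325) + ((-162887 + 1761) + 0) = 93 + (-161126 + 0) = 93 - 161126 = -161033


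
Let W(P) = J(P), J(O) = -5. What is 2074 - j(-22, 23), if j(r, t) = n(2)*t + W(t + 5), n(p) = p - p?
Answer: 2079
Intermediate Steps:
n(p) = 0
W(P) = -5
j(r, t) = -5 (j(r, t) = 0*t - 5 = 0 - 5 = -5)
2074 - j(-22, 23) = 2074 - 1*(-5) = 2074 + 5 = 2079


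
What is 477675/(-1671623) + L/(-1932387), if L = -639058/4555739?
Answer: -4205187301698430141/14716050868397535639 ≈ -0.28576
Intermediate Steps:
L = -639058/4555739 (L = -639058*1/4555739 = -639058/4555739 ≈ -0.14028)
477675/(-1671623) + L/(-1932387) = 477675/(-1671623) - 639058/4555739/(-1932387) = 477675*(-1/1671623) - 639058/4555739*(-1/1932387) = -477675/1671623 + 639058/8803450818993 = -4205187301698430141/14716050868397535639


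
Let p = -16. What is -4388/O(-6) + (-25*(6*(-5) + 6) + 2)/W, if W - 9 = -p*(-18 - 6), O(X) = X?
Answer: 91216/125 ≈ 729.73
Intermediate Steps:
W = -375 (W = 9 - (-16)*(-18 - 6) = 9 - (-16)*(-24) = 9 - 1*384 = 9 - 384 = -375)
-4388/O(-6) + (-25*(6*(-5) + 6) + 2)/W = -4388/(-6) + (-25*(6*(-5) + 6) + 2)/(-375) = -4388*(-1/6) + (-25*(-30 + 6) + 2)*(-1/375) = 2194/3 + (-25*(-24) + 2)*(-1/375) = 2194/3 + (600 + 2)*(-1/375) = 2194/3 + 602*(-1/375) = 2194/3 - 602/375 = 91216/125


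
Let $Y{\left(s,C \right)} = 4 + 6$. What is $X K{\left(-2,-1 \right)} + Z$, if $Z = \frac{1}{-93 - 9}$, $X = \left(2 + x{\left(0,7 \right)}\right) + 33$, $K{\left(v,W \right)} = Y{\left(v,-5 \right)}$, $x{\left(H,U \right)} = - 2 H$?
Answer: $\frac{35699}{102} \approx 349.99$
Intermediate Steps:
$Y{\left(s,C \right)} = 10$
$K{\left(v,W \right)} = 10$
$X = 35$ ($X = \left(2 - 0\right) + 33 = \left(2 + 0\right) + 33 = 2 + 33 = 35$)
$Z = - \frac{1}{102}$ ($Z = \frac{1}{-102} = - \frac{1}{102} \approx -0.0098039$)
$X K{\left(-2,-1 \right)} + Z = 35 \cdot 10 - \frac{1}{102} = 350 - \frac{1}{102} = \frac{35699}{102}$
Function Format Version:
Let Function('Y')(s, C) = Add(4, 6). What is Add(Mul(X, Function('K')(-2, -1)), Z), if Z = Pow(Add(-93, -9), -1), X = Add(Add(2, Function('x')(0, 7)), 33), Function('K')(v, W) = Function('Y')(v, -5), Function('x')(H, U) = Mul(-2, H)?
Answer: Rational(35699, 102) ≈ 349.99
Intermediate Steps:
Function('Y')(s, C) = 10
Function('K')(v, W) = 10
X = 35 (X = Add(Add(2, Mul(-2, 0)), 33) = Add(Add(2, 0), 33) = Add(2, 33) = 35)
Z = Rational(-1, 102) (Z = Pow(-102, -1) = Rational(-1, 102) ≈ -0.0098039)
Add(Mul(X, Function('K')(-2, -1)), Z) = Add(Mul(35, 10), Rational(-1, 102)) = Add(350, Rational(-1, 102)) = Rational(35699, 102)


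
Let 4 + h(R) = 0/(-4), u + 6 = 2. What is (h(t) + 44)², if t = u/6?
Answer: 1600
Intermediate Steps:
u = -4 (u = -6 + 2 = -4)
t = -⅔ (t = -4/6 = -4*⅙ = -⅔ ≈ -0.66667)
h(R) = -4 (h(R) = -4 + 0/(-4) = -4 + 0*(-¼) = -4 + 0 = -4)
(h(t) + 44)² = (-4 + 44)² = 40² = 1600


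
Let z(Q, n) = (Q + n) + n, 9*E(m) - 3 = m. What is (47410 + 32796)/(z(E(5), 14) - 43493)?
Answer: -721854/391177 ≈ -1.8453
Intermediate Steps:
E(m) = ⅓ + m/9
z(Q, n) = Q + 2*n
(47410 + 32796)/(z(E(5), 14) - 43493) = (47410 + 32796)/(((⅓ + (⅑)*5) + 2*14) - 43493) = 80206/(((⅓ + 5/9) + 28) - 43493) = 80206/((8/9 + 28) - 43493) = 80206/(260/9 - 43493) = 80206/(-391177/9) = 80206*(-9/391177) = -721854/391177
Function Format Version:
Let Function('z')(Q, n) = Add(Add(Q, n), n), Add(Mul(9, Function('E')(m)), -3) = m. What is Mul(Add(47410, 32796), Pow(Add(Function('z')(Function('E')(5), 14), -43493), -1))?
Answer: Rational(-721854, 391177) ≈ -1.8453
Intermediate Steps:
Function('E')(m) = Add(Rational(1, 3), Mul(Rational(1, 9), m))
Function('z')(Q, n) = Add(Q, Mul(2, n))
Mul(Add(47410, 32796), Pow(Add(Function('z')(Function('E')(5), 14), -43493), -1)) = Mul(Add(47410, 32796), Pow(Add(Add(Add(Rational(1, 3), Mul(Rational(1, 9), 5)), Mul(2, 14)), -43493), -1)) = Mul(80206, Pow(Add(Add(Add(Rational(1, 3), Rational(5, 9)), 28), -43493), -1)) = Mul(80206, Pow(Add(Add(Rational(8, 9), 28), -43493), -1)) = Mul(80206, Pow(Add(Rational(260, 9), -43493), -1)) = Mul(80206, Pow(Rational(-391177, 9), -1)) = Mul(80206, Rational(-9, 391177)) = Rational(-721854, 391177)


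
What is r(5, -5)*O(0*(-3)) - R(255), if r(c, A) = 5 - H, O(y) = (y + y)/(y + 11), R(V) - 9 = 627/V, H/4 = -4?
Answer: -974/85 ≈ -11.459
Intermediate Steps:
H = -16 (H = 4*(-4) = -16)
R(V) = 9 + 627/V
O(y) = 2*y/(11 + y) (O(y) = (2*y)/(11 + y) = 2*y/(11 + y))
r(c, A) = 21 (r(c, A) = 5 - 1*(-16) = 5 + 16 = 21)
r(5, -5)*O(0*(-3)) - R(255) = 21*(2*(0*(-3))/(11 + 0*(-3))) - (9 + 627/255) = 21*(2*0/(11 + 0)) - (9 + 627*(1/255)) = 21*(2*0/11) - (9 + 209/85) = 21*(2*0*(1/11)) - 1*974/85 = 21*0 - 974/85 = 0 - 974/85 = -974/85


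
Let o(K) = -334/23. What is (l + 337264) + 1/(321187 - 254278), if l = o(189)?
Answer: 518995582865/1538907 ≈ 3.3725e+5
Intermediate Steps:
o(K) = -334/23 (o(K) = -334*1/23 = -334/23)
l = -334/23 ≈ -14.522
(l + 337264) + 1/(321187 - 254278) = (-334/23 + 337264) + 1/(321187 - 254278) = 7756738/23 + 1/66909 = 518995582865/1538907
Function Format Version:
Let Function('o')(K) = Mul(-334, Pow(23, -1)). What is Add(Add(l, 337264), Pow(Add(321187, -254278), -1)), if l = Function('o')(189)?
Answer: Rational(518995582865, 1538907) ≈ 3.3725e+5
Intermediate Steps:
Function('o')(K) = Rational(-334, 23) (Function('o')(K) = Mul(-334, Rational(1, 23)) = Rational(-334, 23))
l = Rational(-334, 23) ≈ -14.522
Add(Add(l, 337264), Pow(Add(321187, -254278), -1)) = Add(Add(Rational(-334, 23), 337264), Pow(Add(321187, -254278), -1)) = Add(Rational(7756738, 23), Pow(66909, -1)) = Add(Rational(7756738, 23), Rational(1, 66909)) = Rational(518995582865, 1538907)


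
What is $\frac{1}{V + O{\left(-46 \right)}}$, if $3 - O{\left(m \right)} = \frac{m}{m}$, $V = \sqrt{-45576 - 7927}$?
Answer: $\frac{2}{53507} - \frac{i \sqrt{53503}}{53507} \approx 3.7378 \cdot 10^{-5} - 0.0043229 i$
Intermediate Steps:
$V = i \sqrt{53503}$ ($V = \sqrt{-53503} = i \sqrt{53503} \approx 231.31 i$)
$O{\left(m \right)} = 2$ ($O{\left(m \right)} = 3 - \frac{m}{m} = 3 - 1 = 2$)
$\frac{1}{V + O{\left(-46 \right)}} = \frac{1}{i \sqrt{53503} + 2} = \frac{1}{2 + i \sqrt{53503}}$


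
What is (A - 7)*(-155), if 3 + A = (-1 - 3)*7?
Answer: 5890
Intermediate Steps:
A = -31 (A = -3 + (-1 - 3)*7 = -3 - 4*7 = -3 - 28 = -31)
(A - 7)*(-155) = (-31 - 7)*(-155) = -38*(-155) = 5890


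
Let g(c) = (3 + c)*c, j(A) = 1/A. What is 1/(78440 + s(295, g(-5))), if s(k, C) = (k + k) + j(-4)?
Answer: 4/316119 ≈ 1.2653e-5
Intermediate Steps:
g(c) = c*(3 + c)
s(k, C) = -¼ + 2*k (s(k, C) = (k + k) + 1/(-4) = 2*k - ¼ = -¼ + 2*k)
1/(78440 + s(295, g(-5))) = 1/(78440 + (-¼ + 2*295)) = 1/(78440 + (-¼ + 590)) = 1/(78440 + 2359/4) = 1/(316119/4) = 4/316119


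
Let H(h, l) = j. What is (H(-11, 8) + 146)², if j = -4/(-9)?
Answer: 1737124/81 ≈ 21446.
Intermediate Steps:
j = 4/9 (j = -4*(-⅑) = 4/9 ≈ 0.44444)
H(h, l) = 4/9
(H(-11, 8) + 146)² = (4/9 + 146)² = (1318/9)² = 1737124/81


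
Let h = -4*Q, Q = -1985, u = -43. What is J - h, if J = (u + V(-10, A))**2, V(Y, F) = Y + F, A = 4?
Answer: -5539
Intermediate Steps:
V(Y, F) = F + Y
J = 2401 (J = (-43 + (4 - 10))**2 = (-43 - 6)**2 = (-49)**2 = 2401)
h = 7940 (h = -4*(-1985) = 7940)
J - h = 2401 - 1*7940 = 2401 - 7940 = -5539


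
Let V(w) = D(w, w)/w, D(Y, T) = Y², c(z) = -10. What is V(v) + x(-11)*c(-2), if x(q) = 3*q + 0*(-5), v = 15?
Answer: 345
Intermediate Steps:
V(w) = w (V(w) = w²/w = w)
x(q) = 3*q (x(q) = 3*q + 0 = 3*q)
V(v) + x(-11)*c(-2) = 15 + (3*(-11))*(-10) = 15 - 33*(-10) = 15 + 330 = 345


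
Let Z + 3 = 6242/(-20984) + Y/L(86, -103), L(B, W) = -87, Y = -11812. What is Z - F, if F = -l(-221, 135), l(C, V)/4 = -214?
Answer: -660438659/912804 ≈ -723.53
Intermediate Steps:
l(C, V) = -856 (l(C, V) = 4*(-214) = -856)
F = 856 (F = -1*(-856) = 856)
Z = 120921565/912804 (Z = -3 + (6242/(-20984) - 11812/(-87)) = -3 + (6242*(-1/20984) - 11812*(-1/87)) = -3 + (-3121/10492 + 11812/87) = -3 + 123659977/912804 = 120921565/912804 ≈ 132.47)
Z - F = 120921565/912804 - 1*856 = 120921565/912804 - 856 = -660438659/912804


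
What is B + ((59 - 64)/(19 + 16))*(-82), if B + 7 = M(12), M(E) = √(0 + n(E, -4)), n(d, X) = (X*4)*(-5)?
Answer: 33/7 + 4*√5 ≈ 13.659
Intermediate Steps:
n(d, X) = -20*X (n(d, X) = (4*X)*(-5) = -20*X)
M(E) = 4*√5 (M(E) = √(0 - 20*(-4)) = √(0 + 80) = √80 = 4*√5)
B = -7 + 4*√5 ≈ 1.9443
B + ((59 - 64)/(19 + 16))*(-82) = (-7 + 4*√5) + ((59 - 64)/(19 + 16))*(-82) = (-7 + 4*√5) - 5/35*(-82) = (-7 + 4*√5) - 5*1/35*(-82) = (-7 + 4*√5) - ⅐*(-82) = (-7 + 4*√5) + 82/7 = 33/7 + 4*√5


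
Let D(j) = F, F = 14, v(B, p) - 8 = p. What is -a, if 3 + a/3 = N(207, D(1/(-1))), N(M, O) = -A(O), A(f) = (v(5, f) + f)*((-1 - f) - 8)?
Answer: -2475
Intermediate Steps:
v(B, p) = 8 + p
A(f) = (-9 - f)*(8 + 2*f) (A(f) = ((8 + f) + f)*((-1 - f) - 8) = (8 + 2*f)*(-9 - f) = (-9 - f)*(8 + 2*f))
D(j) = 14
N(M, O) = 72 + 2*O² + 26*O (N(M, O) = -(-72 - 26*O - 2*O²) = 72 + 2*O² + 26*O)
a = 2475 (a = -9 + 3*(72 + 2*14² + 26*14) = -9 + 3*(72 + 2*196 + 364) = -9 + 3*(72 + 392 + 364) = -9 + 3*828 = -9 + 2484 = 2475)
-a = -1*2475 = -2475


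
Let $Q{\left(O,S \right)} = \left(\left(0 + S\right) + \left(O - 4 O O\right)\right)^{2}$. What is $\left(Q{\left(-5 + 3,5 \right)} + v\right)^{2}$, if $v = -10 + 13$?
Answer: $29584$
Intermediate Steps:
$v = 3$
$Q{\left(O,S \right)} = \left(O + S - 4 O^{2}\right)^{2}$ ($Q{\left(O,S \right)} = \left(S - \left(- O + 4 O^{2}\right)\right)^{2} = \left(O + S - 4 O^{2}\right)^{2}$)
$\left(Q{\left(-5 + 3,5 \right)} + v\right)^{2} = \left(\left(\left(-5 + 3\right) + 5 - 4 \left(-5 + 3\right)^{2}\right)^{2} + 3\right)^{2} = \left(\left(-2 + 5 - 4 \left(-2\right)^{2}\right)^{2} + 3\right)^{2} = \left(\left(-2 + 5 - 16\right)^{2} + 3\right)^{2} = \left(\left(-13\right)^{2} + 3\right)^{2} = \left(169 + 3\right)^{2} = 172^{2} = 29584$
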